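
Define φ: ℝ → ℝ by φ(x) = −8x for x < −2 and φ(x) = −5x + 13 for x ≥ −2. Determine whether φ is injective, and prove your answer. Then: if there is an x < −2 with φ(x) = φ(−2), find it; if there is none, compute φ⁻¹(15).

Both pieces are strictly decreasing (slopes −8 and −5), so each is injective on its own interval.
The left piece maps (−∞, −2) onto (16, ∞); the right piece maps [−2, ∞) onto (−∞, 23].
These images overlap. In particular φ(−2) = 23 (right piece), and solving −8x = 23 on the left piece gives x = −23/8 < −2.
So φ(−23/8) = φ(−2) with −23/8 ≠ −2, and φ is not injective. This x = −23/8 is the requested value below −2.

-23/8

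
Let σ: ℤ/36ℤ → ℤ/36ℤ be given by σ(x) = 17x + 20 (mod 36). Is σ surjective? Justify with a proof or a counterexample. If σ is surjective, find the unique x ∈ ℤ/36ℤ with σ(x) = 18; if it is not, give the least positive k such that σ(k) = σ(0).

2

Since gcd(17, 36) = 1, 17 is invertible modulo 36. Euclid's algorithm: 36 = 2·17 + 2, 17 = 8·2 + 1; back-substituting gives 1 = 17·17 − 8·36, so 17⁻¹ ≡ 17 (mod 36).
Then y ↦ 17(y − 20) is a two-sided inverse to σ, so every y ∈ ℤ/36ℤ has a preimage.
Thus σ is surjective.
Since σ is surjective, we compute σ⁻¹(18): solve 17x + 20 ≡ 18 (mod 36), i.e. 17x ≡ 34 (mod 36).
Multiplying by 17⁻¹ = 17 gives x ≡ 17·34 = 578 = 16·36 + 2 ≡ 2 (mod 36).
Check: σ(2) = 17·2 + 20 = 54 = 1·36 + 18 ≡ 18 (mod 36).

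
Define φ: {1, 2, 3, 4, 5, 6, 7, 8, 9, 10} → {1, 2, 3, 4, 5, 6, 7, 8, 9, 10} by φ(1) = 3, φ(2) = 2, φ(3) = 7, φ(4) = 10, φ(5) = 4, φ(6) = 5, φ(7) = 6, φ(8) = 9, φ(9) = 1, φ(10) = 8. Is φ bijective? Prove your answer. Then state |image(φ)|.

10

The values 3, 2, 7, 10, 4, 5, 6, 9, 1, 8 are a permutation of {1, 2, 3, 4, 5, 6, 7, 8, 9, 10}: each element appears exactly once.
So φ is injective and surjective, hence bijective.
The image of φ is {1, 2, 3, 4, 5, 6, 7, 8, 9, 10}, which has 10 elements.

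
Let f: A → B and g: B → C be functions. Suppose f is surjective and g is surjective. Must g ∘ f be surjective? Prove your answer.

surjective

Let c ∈ C. Since g is surjective, there is b ∈ B with g(b) = c. Since f is surjective, there is a ∈ A with f(a) = b.
Then (g ∘ f)(a) = g(b) = c. Hence g ∘ f is surjective.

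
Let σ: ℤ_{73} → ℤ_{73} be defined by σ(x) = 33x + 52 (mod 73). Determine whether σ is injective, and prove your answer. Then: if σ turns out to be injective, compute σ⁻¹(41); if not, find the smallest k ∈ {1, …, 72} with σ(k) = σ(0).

Suppose σ(u) = σ(v) in ℤ_{73}. Then 33u + 52 ≡ 33v + 52 (mod 73), so 33(u − v) ≡ 0 (mod 73).
Since gcd(33, 73) = 1, 33 is invertible modulo 73, hence u − v ≡ 0 (mod 73), i.e. u = v.
So σ is injective.
We now compute 33⁻¹ mod 73 explicitly. Euclid's algorithm: 73 = 2·33 + 7, 33 = 4·7 + 5, 7 = 1·5 + 2, 5 = 2·2 + 1; back-substituting gives 1 = 31·33 − 14·73, so 33⁻¹ ≡ 31 (mod 73).
Since σ is injective, we compute σ⁻¹(41): solve 33x + 52 ≡ 41 (mod 73), i.e. 33x ≡ 62 (mod 73).
Multiplying by 33⁻¹ = 31 gives x ≡ 31·62 = 1922 = 26·73 + 24 ≡ 24 (mod 73).
Check: σ(24) = 33·24 + 52 = 844 = 11·73 + 41 ≡ 41 (mod 73).

24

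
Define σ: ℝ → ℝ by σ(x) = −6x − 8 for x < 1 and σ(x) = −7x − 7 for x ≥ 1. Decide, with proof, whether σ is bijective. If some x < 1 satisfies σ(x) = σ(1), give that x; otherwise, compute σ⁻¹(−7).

-1/6

Both pieces are strictly decreasing (slopes −6 and −7), so each is injective on its own interval.
The left piece maps (−∞, 1) onto (−14, ∞); the right piece maps [1, ∞) onto (−∞, −14].
Since −14 = −14, the images partition ℝ: σ is injective and surjective, hence bijective.
Because the two images are disjoint, no x < 1 has σ(x) = σ(1), so we compute σ⁻¹(−7): −7 lies in (−14, ∞), so solve −6x − 8 = −7: x = (−7 + 8)/(−6) = −1/6.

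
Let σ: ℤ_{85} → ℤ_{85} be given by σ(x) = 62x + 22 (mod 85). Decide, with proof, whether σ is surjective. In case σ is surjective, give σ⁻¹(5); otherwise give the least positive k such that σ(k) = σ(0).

34

Since gcd(62, 85) = 1, 62 is invertible modulo 85. Euclid's algorithm: 85 = 1·62 + 23, 62 = 2·23 + 16, 23 = 1·16 + 7, 16 = 2·7 + 2, 7 = 3·2 + 1; back-substituting gives 1 = 48·62 − 35·85, so 62⁻¹ ≡ 48 (mod 85).
For any y ∈ ℤ_{85}, x = 48(y − 22) mod 85 satisfies σ(x) = 62·48(y − 22) + 22 ≡ y (since 62·48 ≡ 1 mod 85). So every y has a preimage.
So σ is surjective.
Since σ is surjective, we compute σ⁻¹(5): solve 62x + 22 ≡ 5 (mod 85), i.e. 62x ≡ 68 (mod 85).
Multiplying by 62⁻¹ = 48 gives x ≡ 48·68 = 3264 = 38·85 + 34 ≡ 34 (mod 85).
Check: σ(34) = 62·34 + 22 = 2130 = 25·85 + 5 ≡ 5 (mod 85).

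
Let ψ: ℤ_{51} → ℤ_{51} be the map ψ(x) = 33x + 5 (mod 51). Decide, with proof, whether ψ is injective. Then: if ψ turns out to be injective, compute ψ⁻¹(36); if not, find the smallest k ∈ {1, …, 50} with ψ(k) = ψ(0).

17

By definition, injectivity means: for all a, b in the domain, ψ(a) = ψ(b) implies a = b.
We have gcd(33, 51) = 3 > 1. Taking a = 0 and b = 17: ψ(0) = 5 and ψ(17) = 33·17 + 5 = 566 ≡ 5 (mod 51).
So ψ(0) = ψ(17) while 0 ≠ 17, thus ψ is not injective.
Since ψ is not injective, we find the least positive k with ψ(k) = ψ(0): this means 33k ≡ 0 (mod 51), i.e. 51 ∣ 33k. Since gcd(33, 51) = 3, dividing through by 3 this holds exactly when 17 ∣ 11k, and as gcd(11, 17) = 1, exactly when 17 ∣ k.
The smallest positive such k is 17.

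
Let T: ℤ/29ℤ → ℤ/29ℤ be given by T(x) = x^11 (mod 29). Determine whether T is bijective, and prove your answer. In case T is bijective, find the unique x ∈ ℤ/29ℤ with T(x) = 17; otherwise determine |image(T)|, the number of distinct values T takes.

12

Since 29 is prime, the nonzero elements of ℤ/29ℤ form a cyclic group of order 28.
As gcd(11, 28) = 1, raising to the 11th power is a bijection on this group: if x_1^11 ≡ x_2^11 then (x_1x_2^{−1})^11 = 1, and the only element of order dividing gcd(11, 28) = 1 is 1, so x_1 = x_2.
With T(0) = 0 this makes T injective on all of ℤ/29ℤ, hence bijective (finite equal-size domain and codomain). In particular T is bijective.
Since T is bijective, we find the preimage of 17. The inverse of x ↦ x^11 on (ℤ/29ℤ)^× is x ↦ x^23, because 11·23 = 253 = 9·28 + 1 ≡ 1 (mod 28) and x^{28} = 1 for x ≠ 0 (Fermat). So T⁻¹(17) = 17^23 mod 29.
Repeated squaring mod 29: 17^1 ≡ 17, 17^2 ≡ 17² = 289 ≡ 28, 17^4 ≡ 28² = 784 ≡ 1, 17^8 ≡ 1² = 1, 17^16 ≡ 1² = 1. Since 23 = 16 + 4 + 2 + 1, 17^23 ≡ 1·1·28·17: 1·1 = 1, then 1·28 = 28, then 28·17 = 476 ≡ 12. So 17^23 ≡ 12 (mod 29).
Hence T⁻¹(17) = 12.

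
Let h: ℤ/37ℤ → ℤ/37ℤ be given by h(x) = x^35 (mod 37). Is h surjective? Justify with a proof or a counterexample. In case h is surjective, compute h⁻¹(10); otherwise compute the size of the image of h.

Since 37 is prime, the nonzero elements of ℤ/37ℤ form a cyclic group of order 36.
As gcd(35, 36) = 1, raising to the 35th power is a bijection on this group: if a^35 ≡ b^35 then (ab^{−1})^35 = 1, and the only element of order dividing gcd(35, 36) = 1 is 1, so a = b.
With h(0) = 0 this makes h injective on all of ℤ/37ℤ, hence bijective (finite equal-size domain and codomain). In particular h is surjective.
Since h is surjective, we find the preimage of 10. The inverse of x ↦ x^35 on (ℤ/37ℤ)^× is x ↦ x^35, because 35·35 = 1225 = 34·36 + 1 ≡ 1 (mod 36) and x^{36} = 1 for x ≠ 0 (Fermat). So h⁻¹(10) = 10^35 mod 37.
Repeated squaring mod 37: 10^1 ≡ 10, 10^2 ≡ 10² = 100 ≡ 26, 10^4 ≡ 26² = 676 ≡ 10, 10^8 ≡ 10² = 100 ≡ 26, 10^16 ≡ 26² = 676 ≡ 10, 10^32 ≡ 10² = 100 ≡ 26. Since 35 = 32 + 2 + 1, 10^35 ≡ 26·26·10: 26·26 = 676 ≡ 10, then 10·10 = 100 ≡ 26. So 10^35 ≡ 26 (mod 37).
Hence h⁻¹(10) = 26.

26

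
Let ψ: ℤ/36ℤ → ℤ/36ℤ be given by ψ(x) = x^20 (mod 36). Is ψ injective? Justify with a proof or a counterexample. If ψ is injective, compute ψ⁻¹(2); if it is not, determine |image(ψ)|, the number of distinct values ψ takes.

8

ψ(0) = 0^20 = 0.
ψ(6): Repeated squaring mod 36: 6^1 ≡ 6, 6^2 ≡ 6² = 36 ≡ 0, 6^4 ≡ 0² = 0, 6^8 ≡ 0² = 0, 6^16 ≡ 0² = 0. Since 20 = 16 + 4, 6^20 ≡ 0·0: 0·0 = 0. So 6^20 ≡ 0 (mod 36).
So ψ(0) = ψ(6) = 0 while 0 ≠ 6, therefore ψ is not injective.
Since ψ is not injective, we determine |image(ψ)|. Computing x^20 mod 36 for each x (by repeated squaring, reducing mod 36 at every step), the values ψ(0), ψ(1), …, ψ(35) are: 0, 1, 4, 9, 16, 25, 0, 13, 28, 9, 28, 13, 0, 25, 16, 9, 4, 1, 0, 1, 4, 9, 16, 25, 0, 13, 28, 9, 28, 13, 0, 25, 16, 9, 4, 1.
The distinct values are {0, 1, 4, 9, 13, 16, 25, 28}; there are 8 of them.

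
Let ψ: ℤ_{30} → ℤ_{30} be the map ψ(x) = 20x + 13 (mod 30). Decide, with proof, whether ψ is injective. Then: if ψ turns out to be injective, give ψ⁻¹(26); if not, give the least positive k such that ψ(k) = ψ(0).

3

We have gcd(20, 30) = 10 > 1. Taking s = 0 and t = 3: ψ(0) = 13 and ψ(3) = 20·3 + 13 = 73 ≡ 13 (mod 30).
So ψ(0) = ψ(3) while 0 ≠ 3, hence ψ is not injective.
Since ψ is not injective, we find the least positive k with ψ(k) = ψ(0): this means 20k ≡ 0 (mod 30), i.e. 30 ∣ 20k. Since gcd(20, 30) = 10, dividing through by 10 this holds exactly when 3 ∣ 2k, and as gcd(2, 3) = 1, exactly when 3 ∣ k.
The smallest positive such k is 3.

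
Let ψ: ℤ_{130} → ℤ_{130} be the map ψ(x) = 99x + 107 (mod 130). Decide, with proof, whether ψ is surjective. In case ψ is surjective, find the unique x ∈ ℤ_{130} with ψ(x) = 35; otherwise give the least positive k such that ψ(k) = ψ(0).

82

Since gcd(99, 130) = 1, 99 is invertible modulo 130. Euclid's algorithm: 130 = 1·99 + 31, 99 = 3·31 + 6, 31 = 5·6 + 1; back-substituting gives 1 = 109·99 − 83·130, so 99⁻¹ ≡ 109 (mod 130).
For any y ∈ ℤ_{130}, x = 109(y − 107) mod 130 satisfies ψ(x) = 99·109(y − 107) + 107 ≡ y (since 99·109 ≡ 1 mod 130). So every y has a preimage.
Thus ψ is surjective.
Since ψ is surjective, we compute ψ⁻¹(35): solve 99x + 107 ≡ 35 (mod 130), i.e. 99x ≡ 58 (mod 130).
Multiplying by 99⁻¹ = 109 gives x ≡ 109·58 = 6322 = 48·130 + 82 ≡ 82 (mod 130).
Check: ψ(82) = 99·82 + 107 = 8225 = 63·130 + 35 ≡ 35 (mod 130).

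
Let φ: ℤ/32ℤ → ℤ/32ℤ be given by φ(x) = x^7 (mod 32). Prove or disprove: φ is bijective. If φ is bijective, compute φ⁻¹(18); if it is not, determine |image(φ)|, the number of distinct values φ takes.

φ(0) = 0^7 = 0.
φ(2): Repeated squaring mod 32: 2^1 ≡ 2, 2^2 ≡ 2² = 4, 2^4 ≡ 4² = 16. Since 7 = 4 + 2 + 1, 2^7 ≡ 16·4·2: 16·4 = 64 ≡ 0, then 0·2 = 0. So 2^7 ≡ 0 (mod 32).
So φ(0) = φ(2) = 0 while 0 ≠ 2, thus φ is not injective, hence not bijective.
Since φ is not bijective, we determine |image(φ)|. Computing x^7 mod 32 for each x (by repeated squaring, reducing mod 32 at every step), the values φ(0), φ(1), …, φ(31) are: 0, 1, 0, 11, 0, 13, 0, 23, 0, 25, 0, 3, 0, 5, 0, 15, 0, 17, 0, 27, 0, 29, 0, 7, 0, 9, 0, 19, 0, 21, 0, 31.
The distinct values are {0, 1, 3, 5, 7, 9, 11, 13, 15, 17, 19, 21, 23, 25, 27, 29, 31}; there are 17 of them.

17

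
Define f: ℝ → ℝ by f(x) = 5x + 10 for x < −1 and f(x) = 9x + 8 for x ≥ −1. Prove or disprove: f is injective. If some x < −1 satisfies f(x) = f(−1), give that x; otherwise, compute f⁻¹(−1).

-11/5

Both pieces are strictly increasing (slopes 5 and 9), so each is injective on its own interval.
The left piece maps (−∞, −1) onto (−∞, 5); the right piece maps [−1, ∞) onto [−1, ∞).
These images overlap. In particular f(−1) = −1 (right piece), and solving 5x + 10 = −1 on the left piece gives x = −11/5 < −1.
So f(−11/5) = f(−1) with −11/5 ≠ −1, and f is not injective. This x = −11/5 is the requested value below −1.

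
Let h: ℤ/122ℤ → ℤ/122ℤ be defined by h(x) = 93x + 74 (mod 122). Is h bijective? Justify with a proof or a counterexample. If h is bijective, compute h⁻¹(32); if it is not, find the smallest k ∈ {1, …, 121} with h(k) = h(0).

Recall that injectivity means: for all u, v in the domain, h(u) = h(v) implies u = v.
If h(u) = h(v), then 93u ≡ 93v (mod 122). Because gcd(93, 122) = 1, we may cancel 93 to get u ≡ v (mod 122).
We now compute 93⁻¹ mod 122 explicitly. Euclid's algorithm: 122 = 1·93 + 29, 93 = 3·29 + 6, 29 = 4·6 + 5, 6 = 1·5 + 1; back-substituting gives 1 = 21·93 − 16·122, so 93⁻¹ ≡ 21 (mod 122).
Then y ↦ 21(y − 74) is a two-sided inverse to h, so every y ∈ ℤ/122ℤ has a preimage.
Thus h is bijective.
Since h is bijective, we find h⁻¹(32): we need 93x ≡ 32 − 74 ≡ 80 (mod 122). Using 93⁻¹ = 21: x ≡ 21·80 = 1680 = 13·122 + 94, so x = 94.
Check: h(94) = 93·94 + 74 = 8816 = 72·122 + 32 ≡ 32 (mod 122).

94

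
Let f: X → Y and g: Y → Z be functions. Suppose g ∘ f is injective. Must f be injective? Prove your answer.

injective

Suppose f(x_1) = f(x_2). Applying g: (g ∘ f)(x_1) = (g ∘ f)(x_2). Since g ∘ f is injective, x_1 = x_2. Therefore f is injective.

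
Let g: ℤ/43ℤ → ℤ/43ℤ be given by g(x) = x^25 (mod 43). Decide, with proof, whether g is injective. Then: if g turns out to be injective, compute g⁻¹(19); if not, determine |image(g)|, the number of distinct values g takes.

Since 43 is prime, the nonzero elements of ℤ/43ℤ form a cyclic group of order 42.
As gcd(25, 42) = 1, raising to the 25th power is a bijection on this group: if a^25 ≡ b^25 then (ab^{−1})^25 = 1, and the only element of order dividing gcd(25, 42) = 1 is 1, so a = b.
With g(0) = 0 this makes g injective on all of ℤ/43ℤ, hence bijective (finite equal-size domain and codomain). In particular g is injective.
Since g is injective, we find the preimage of 19. The inverse of x ↦ x^25 on (ℤ/43ℤ)^× is x ↦ x^37, because 25·37 = 925 = 22·42 + 1 ≡ 1 (mod 42) and x^{42} = 1 for x ≠ 0 (Fermat). So g⁻¹(19) = 19^37 mod 43.
Repeated squaring mod 43: 19^1 ≡ 19, 19^2 ≡ 19² = 361 ≡ 17, 19^4 ≡ 17² = 289 ≡ 31, 19^8 ≡ 31² = 961 ≡ 15, 19^16 ≡ 15² = 225 ≡ 10, 19^32 ≡ 10² = 100 ≡ 14. Since 37 = 32 + 4 + 1, 19^37 ≡ 14·31·19: 14·31 = 434 ≡ 4, then 4·19 = 76 ≡ 33. So 19^37 ≡ 33 (mod 43).
Hence g⁻¹(19) = 33.

33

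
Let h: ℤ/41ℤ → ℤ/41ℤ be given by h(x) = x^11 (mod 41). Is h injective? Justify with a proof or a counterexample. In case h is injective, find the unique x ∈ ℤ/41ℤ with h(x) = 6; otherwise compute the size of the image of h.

28

Since 41 is prime, the nonzero elements of ℤ/41ℤ form a cyclic group of order 40.
As gcd(11, 40) = 1, raising to the 11th power is a bijection on this group: if u^11 ≡ v^11 then (uv^{−1})^11 = 1, and the only element of order dividing gcd(11, 40) = 1 is 1, so u = v.
With h(0) = 0 this makes h injective on all of ℤ/41ℤ, hence bijective (finite equal-size domain and codomain). In particular h is injective.
Since h is injective, we find the preimage of 6. The inverse of x ↦ x^11 on (ℤ/41ℤ)^× is x ↦ x^11, because 11·11 = 121 = 3·40 + 1 ≡ 1 (mod 40) and x^{40} = 1 for x ≠ 0 (Fermat). So h⁻¹(6) = 6^11 mod 41.
Repeated squaring mod 41: 6^1 ≡ 6, 6^2 ≡ 6² = 36, 6^4 ≡ 36² = 1296 ≡ 25, 6^8 ≡ 25² = 625 ≡ 10. Since 11 = 8 + 2 + 1, 6^11 ≡ 10·36·6: 10·36 = 360 ≡ 32, then 32·6 = 192 ≡ 28. So 6^11 ≡ 28 (mod 41).
Hence h⁻¹(6) = 28.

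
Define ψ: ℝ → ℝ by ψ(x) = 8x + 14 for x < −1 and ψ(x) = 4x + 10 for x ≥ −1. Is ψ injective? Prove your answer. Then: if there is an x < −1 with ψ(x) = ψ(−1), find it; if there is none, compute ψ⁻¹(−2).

Both pieces are strictly increasing (slopes 8 and 4), so each is injective on its own interval.
The left piece maps (−∞, −1) onto (−∞, 6); the right piece maps [−1, ∞) onto [6, ∞).
These images are disjoint, so no value is attained by both pieces. Therefore ψ is injective.
Because the two images are disjoint, no x < −1 has ψ(x) = ψ(−1), so we compute ψ⁻¹(−2): −2 lies in (−∞, 6), so solve 8x + 14 = −2: x = (−2 − 14)/8 = −2.

-2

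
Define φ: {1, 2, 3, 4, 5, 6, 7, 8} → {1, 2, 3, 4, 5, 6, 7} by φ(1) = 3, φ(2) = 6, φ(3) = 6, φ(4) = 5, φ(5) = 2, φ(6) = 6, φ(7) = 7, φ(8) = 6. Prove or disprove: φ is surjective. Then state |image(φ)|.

5

No element maps to 1, so φ is not surjective.
The image of φ is {2, 3, 5, 6, 7}, which has 5 elements.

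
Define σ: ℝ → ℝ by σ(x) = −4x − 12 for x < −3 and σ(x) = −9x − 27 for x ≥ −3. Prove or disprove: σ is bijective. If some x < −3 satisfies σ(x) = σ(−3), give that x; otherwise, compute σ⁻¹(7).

Both pieces are strictly decreasing (slopes −4 and −9), so each is injective on its own interval.
The left piece maps (−∞, −3) onto (0, ∞); the right piece maps [−3, ∞) onto (−∞, 0].
Since 0 = 0, the images partition ℝ: σ is injective and surjective, hence bijective.
Because the two images are disjoint, no x < −3 has σ(x) = σ(−3), so we compute σ⁻¹(7): 7 lies in (0, ∞), so solve −4x − 12 = 7: x = (7 + 12)/(−4) = −19/4.

-19/4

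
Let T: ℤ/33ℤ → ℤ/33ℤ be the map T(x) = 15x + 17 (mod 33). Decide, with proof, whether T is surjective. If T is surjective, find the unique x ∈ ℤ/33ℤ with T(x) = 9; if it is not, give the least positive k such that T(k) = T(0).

11

Since gcd(15, 33) = 3, we have 15x ≡ 0 (mod 3) for all x, so T(x) ≡ 2 (mod 3).
But 0 ≢ 2 (mod 3), so 0 ∈ ℤ/33ℤ has no preimage. Thus T is not surjective.
Since T is not surjective, we find the least positive k with T(k) = T(0): this means 15k ≡ 0 (mod 33), i.e. 33 ∣ 15k. Since gcd(15, 33) = 3, dividing through by 3 this holds exactly when 11 ∣ 5k, and as gcd(5, 11) = 1, exactly when 11 ∣ k.
The smallest positive such k is 11.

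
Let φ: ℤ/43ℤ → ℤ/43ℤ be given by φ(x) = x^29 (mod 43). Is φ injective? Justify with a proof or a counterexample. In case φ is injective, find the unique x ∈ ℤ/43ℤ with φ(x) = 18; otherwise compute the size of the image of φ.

3

Since 43 is prime, the nonzero elements of ℤ/43ℤ form a cyclic group of order 42.
As gcd(29, 42) = 1, raising to the 29th power is a bijection on this group: if a^29 ≡ b^29 then (ab^{−1})^29 = 1, and the only element of order dividing gcd(29, 42) = 1 is 1, so a = b.
With φ(0) = 0 this makes φ injective on all of ℤ/43ℤ, hence bijective (finite equal-size domain and codomain). In particular φ is injective.
Since φ is injective, we find the preimage of 18. The inverse of x ↦ x^29 on (ℤ/43ℤ)^× is x ↦ x^29, because 29·29 = 841 = 20·42 + 1 ≡ 1 (mod 42) and x^{42} = 1 for x ≠ 0 (Fermat). So φ⁻¹(18) = 18^29 mod 43.
Repeated squaring mod 43: 18^1 ≡ 18, 18^2 ≡ 18² = 324 ≡ 23, 18^4 ≡ 23² = 529 ≡ 13, 18^8 ≡ 13² = 169 ≡ 40, 18^16 ≡ 40² = 1600 ≡ 9. Since 29 = 16 + 8 + 4 + 1, 18^29 ≡ 9·40·13·18: 9·40 = 360 ≡ 16, then 16·13 = 208 ≡ 36, then 36·18 = 648 ≡ 3. So 18^29 ≡ 3 (mod 43).
Hence φ⁻¹(18) = 3.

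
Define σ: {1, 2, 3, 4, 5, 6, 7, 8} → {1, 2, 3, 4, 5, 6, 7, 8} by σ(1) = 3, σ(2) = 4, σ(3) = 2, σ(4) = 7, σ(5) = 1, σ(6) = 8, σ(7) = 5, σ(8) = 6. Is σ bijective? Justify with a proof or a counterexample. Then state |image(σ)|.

8

The values 3, 4, 2, 7, 1, 8, 5, 6 are a permutation of {1, 2, 3, 4, 5, 6, 7, 8}: each element appears exactly once.
So σ is injective and surjective, hence bijective.
The image of σ is {1, 2, 3, 4, 5, 6, 7, 8}, which has 8 elements.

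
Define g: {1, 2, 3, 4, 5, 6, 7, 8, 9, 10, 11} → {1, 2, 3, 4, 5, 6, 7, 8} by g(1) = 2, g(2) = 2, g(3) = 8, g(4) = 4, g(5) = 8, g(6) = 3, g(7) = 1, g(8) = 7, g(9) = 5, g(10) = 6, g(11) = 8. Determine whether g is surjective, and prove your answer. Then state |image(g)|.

8

Every element of the codomain has a preimage: 1 = g(7), 2 = g(1), 3 = g(6), 4 = g(4), 5 = g(9), 6 = g(10), 7 = g(8), 8 = g(3).
So g is surjective.
The image of g is {1, 2, 3, 4, 5, 6, 7, 8}, which has 8 elements.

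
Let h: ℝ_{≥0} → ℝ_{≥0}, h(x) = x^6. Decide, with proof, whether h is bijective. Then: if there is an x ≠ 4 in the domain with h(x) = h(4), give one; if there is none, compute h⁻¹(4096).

On ℝ_{≥0}, x ↦ x^6 is strictly increasing (injective) and for any y ∈ ℝ_{≥0} the 6th root y^{1/6} lies in ℝ_{≥0} (surjective). So h is bijective.
Since x ↦ x^6 is strictly increasing on ℝ_{≥0}, it is injective there, so no x ≠ 4 in the domain has h(x) = h(4). We therefore compute h⁻¹(4096) = 4096^{1/6} = 4 (indeed 4^6 = 4096).

4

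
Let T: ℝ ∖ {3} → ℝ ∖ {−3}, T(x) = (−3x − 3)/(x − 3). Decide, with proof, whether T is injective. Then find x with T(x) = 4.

9/7

Suppose T(a) = T(b). Cross-multiplying: (−3a − 3)(b − 3) = (−3b − 3)(a − 3).
Expanding both sides and cancelling the symmetric terms leaves 12·(a − b) = 0. Since 12 ≠ 0, a = b. So T is injective.
Solving T(x) = 4: cross-multiplying gives −3x − 3 = 4(x − 3), which rearranges to −7x = −9, so x = 9/7.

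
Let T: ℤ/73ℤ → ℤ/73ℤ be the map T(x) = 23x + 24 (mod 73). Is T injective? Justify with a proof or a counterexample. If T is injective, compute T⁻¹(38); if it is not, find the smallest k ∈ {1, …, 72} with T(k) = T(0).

26

Suppose T(x_1) = T(x_2) in ℤ/73ℤ. Then 23x_1 + 24 ≡ 23x_2 + 24 (mod 73), hence 23(x_1 − x_2) ≡ 0 (mod 73).
Since gcd(23, 73) = 1, 23 is invertible modulo 73, so x_1 − x_2 ≡ 0 (mod 73), i.e. x_1 = x_2.
So T is injective.
We now compute 23⁻¹ mod 73 explicitly. Euclid's algorithm: 73 = 3·23 + 4, 23 = 5·4 + 3, 4 = 1·3 + 1; back-substituting gives 1 = 54·23 − 17·73, so 23⁻¹ ≡ 54 (mod 73).
Since T is injective, we compute T⁻¹(38): solve 23x + 24 ≡ 38 (mod 73), i.e. 23x ≡ 14 (mod 73).
Multiplying by 23⁻¹ = 54 gives x ≡ 54·14 = 756 = 10·73 + 26 ≡ 26 (mod 73).
Check: T(26) = 23·26 + 24 = 622 = 8·73 + 38 ≡ 38 (mod 73).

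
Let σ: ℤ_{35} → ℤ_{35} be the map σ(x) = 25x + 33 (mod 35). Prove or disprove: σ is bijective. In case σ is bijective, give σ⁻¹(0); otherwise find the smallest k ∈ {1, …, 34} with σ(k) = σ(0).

By definition, σ is injective if σ(u) = σ(v) implies u = v.
We have gcd(25, 35) = 5 > 1. Taking u = 0 and v = 7: σ(0) = 33 and σ(7) = 25·7 + 33 = 208 ≡ 33 (mod 35).
So σ(0) = σ(7) while 0 ≠ 7, hence σ is not injective, hence not bijective.
Since σ is not bijective, we find the least positive k with σ(k) = σ(0): this means 25k ≡ 0 (mod 35), i.e. 35 ∣ 25k. Since gcd(25, 35) = 5, dividing through by 5 this holds exactly when 7 ∣ 5k, and as gcd(5, 7) = 1, exactly when 7 ∣ k.
The smallest positive such k is 7.

7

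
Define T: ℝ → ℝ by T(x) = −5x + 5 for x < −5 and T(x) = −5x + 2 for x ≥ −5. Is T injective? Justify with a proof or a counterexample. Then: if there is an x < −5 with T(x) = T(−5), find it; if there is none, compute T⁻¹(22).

Both pieces are strictly decreasing (slopes −5 and −5), so each is injective on its own interval.
The left piece maps (−∞, −5) onto (30, ∞); the right piece maps [−5, ∞) onto (−∞, 27].
These images are disjoint, so no value is attained by both pieces. So T is injective.
Because the two images are disjoint, no x < −5 has T(x) = T(−5), so we compute T⁻¹(22): 22 lies in (−∞, 27], so solve −5x + 2 = 22: x = (22 − 2)/(−5) = −4.

-4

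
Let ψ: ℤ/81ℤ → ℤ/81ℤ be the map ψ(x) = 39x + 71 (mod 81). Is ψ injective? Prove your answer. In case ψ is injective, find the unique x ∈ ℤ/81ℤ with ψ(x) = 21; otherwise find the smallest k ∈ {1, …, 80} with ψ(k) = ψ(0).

Recall that ψ is injective if ψ(s) = ψ(t) implies s = t.
We have gcd(39, 81) = 3 > 1. Taking s = 0 and t = 27: ψ(0) = 71 and ψ(27) = 39·27 + 71 = 1124 ≡ 71 (mod 81).
So ψ(0) = ψ(27) while 0 ≠ 27, thus ψ is not injective.
Since ψ is not injective, we find the least positive k with ψ(k) = ψ(0): this means 39k ≡ 0 (mod 81), i.e. 81 ∣ 39k. Since gcd(39, 81) = 3, dividing through by 3 this holds exactly when 27 ∣ 13k, and as gcd(13, 27) = 1, exactly when 27 ∣ k.
The smallest positive such k is 27.

27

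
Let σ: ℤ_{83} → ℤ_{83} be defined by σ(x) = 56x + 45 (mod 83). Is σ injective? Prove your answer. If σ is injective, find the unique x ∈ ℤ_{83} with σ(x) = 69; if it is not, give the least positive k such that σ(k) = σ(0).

Recall that σ is injective when σ(x_1) = σ(x_2) forces x_1 = x_2.
Suppose σ(x_1) = σ(x_2) in ℤ_{83}. Then 56x_1 + 45 ≡ 56x_2 + 45 (mod 83), thus 56(x_1 − x_2) ≡ 0 (mod 83).
Since gcd(56, 83) = 1, 56 is invertible modulo 83, hence x_1 − x_2 ≡ 0 (mod 83), i.e. x_1 = x_2.
Therefore σ is injective.
We now compute 56⁻¹ mod 83 explicitly. Euclid's algorithm: 83 = 1·56 + 27, 56 = 2·27 + 2, 27 = 13·2 + 1; back-substituting gives 1 = 43·56 − 29·83, so 56⁻¹ ≡ 43 (mod 83).
Since σ is injective, we find σ⁻¹(69): we need 56x ≡ 69 − 45 ≡ 24 (mod 83). Using 56⁻¹ = 43: x ≡ 43·24 = 1032 = 12·83 + 36, so x = 36.
Check: σ(36) = 56·36 + 45 = 2061 = 24·83 + 69 ≡ 69 (mod 83).

36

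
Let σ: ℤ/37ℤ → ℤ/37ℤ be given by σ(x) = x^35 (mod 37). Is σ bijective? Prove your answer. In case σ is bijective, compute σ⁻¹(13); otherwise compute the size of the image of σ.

Since 37 is prime, the nonzero elements of ℤ/37ℤ form a cyclic group of order 36.
As gcd(35, 36) = 1, raising to the 35th power is a bijection on this group: if s^35 ≡ t^35 then (st^{−1})^35 = 1, and the only element of order dividing gcd(35, 36) = 1 is 1, so s = t.
With σ(0) = 0 this makes σ injective on all of ℤ/37ℤ, hence bijective (finite equal-size domain and codomain). In particular σ is bijective.
Since σ is bijective, we find the preimage of 13. The inverse of x ↦ x^35 on (ℤ/37ℤ)^× is x ↦ x^35, because 35·35 = 1225 = 34·36 + 1 ≡ 1 (mod 36) and x^{36} = 1 for x ≠ 0 (Fermat). So σ⁻¹(13) = 13^35 mod 37.
Repeated squaring mod 37: 13^1 ≡ 13, 13^2 ≡ 13² = 169 ≡ 21, 13^4 ≡ 21² = 441 ≡ 34, 13^8 ≡ 34² = 1156 ≡ 9, 13^16 ≡ 9² = 81 ≡ 7, 13^32 ≡ 7² = 49 ≡ 12. Since 35 = 32 + 2 + 1, 13^35 ≡ 12·21·13: 12·21 = 252 ≡ 30, then 30·13 = 390 ≡ 20. So 13^35 ≡ 20 (mod 37).
Hence σ⁻¹(13) = 20.

20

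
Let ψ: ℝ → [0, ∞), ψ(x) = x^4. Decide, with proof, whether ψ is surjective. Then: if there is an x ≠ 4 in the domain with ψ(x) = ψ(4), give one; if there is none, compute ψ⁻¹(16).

For any y ∈ [0, ∞), x = y^{1/4} ∈ ℝ satisfies x^4 = y, so ψ is surjective.
For the follow-up, such an x exists: taking x = −4 ∈ ℝ gives ψ(−4) = 256 = ψ(4) with −4 ≠ 4.

-4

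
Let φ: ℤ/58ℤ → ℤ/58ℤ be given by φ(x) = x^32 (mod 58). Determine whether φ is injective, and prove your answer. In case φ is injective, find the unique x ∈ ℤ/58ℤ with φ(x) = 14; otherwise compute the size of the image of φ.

16

φ(3): Repeated squaring mod 58: 3^1 ≡ 3, 3^2 ≡ 3² = 9, 3^4 ≡ 9² = 81 ≡ 23, 3^8 ≡ 23² = 529 ≡ 7, 3^16 ≡ 7² = 49, 3^32 ≡ 49² = 2401 ≡ 23. So 3^32 ≡ 23 (mod 58).
φ(7): Repeated squaring mod 58: 7^1 ≡ 7, 7^2 ≡ 7² = 49, 7^4 ≡ 49² = 2401 ≡ 23, 7^8 ≡ 23² = 529 ≡ 7, 7^16 ≡ 7² = 49, 7^32 ≡ 49² = 2401 ≡ 23. So 7^32 ≡ 23 (mod 58).
So φ(3) = φ(7) = 23 while 3 ≠ 7, hence φ is not injective.
Since φ is not injective, we determine |image(φ)|. Computing x^32 mod 58 for each x (by repeated squaring, reducing mod 58 at every step), the values φ(0), φ(1), …, φ(57) are: 0, 1, 16, 23, 24, 45, 20, 23, 36, 7, 24, 25, 30, 25, 20, 49, 54, 1, 54, 53, 36, 7, 52, 49, 16, 53, 52, 45, 30, 29, 30, 45, 52, 53, 16, 49, 52, 7, 36, 53, 54, 1, 54, 49, 20, 25, 30, 25, 24, 7, 36, 23, 20, 45, 24, 23, 16, 1.
The distinct values are {0, 1, 7, 16, 20, 23, 24, 25, 29, 30, 36, 45, 49, 52, 53, 54}; there are 16 of them.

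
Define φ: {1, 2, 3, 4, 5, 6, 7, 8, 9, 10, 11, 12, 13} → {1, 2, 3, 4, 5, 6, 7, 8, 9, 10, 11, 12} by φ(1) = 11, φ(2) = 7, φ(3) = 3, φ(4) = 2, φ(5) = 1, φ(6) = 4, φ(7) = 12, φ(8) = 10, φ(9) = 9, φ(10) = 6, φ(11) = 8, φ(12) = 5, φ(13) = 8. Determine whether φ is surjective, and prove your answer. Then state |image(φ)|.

Every element of the codomain has a preimage: 1 = φ(5), 2 = φ(4), 3 = φ(3), 4 = φ(6), 5 = φ(12), 6 = φ(10), 7 = φ(2), 8 = φ(11), 9 = φ(9), 10 = φ(8), 11 = φ(1), 12 = φ(7).
Therefore φ is surjective.
The image of φ is {1, 2, 3, 4, 5, 6, 7, 8, 9, 10, 11, 12}, which has 12 elements.

12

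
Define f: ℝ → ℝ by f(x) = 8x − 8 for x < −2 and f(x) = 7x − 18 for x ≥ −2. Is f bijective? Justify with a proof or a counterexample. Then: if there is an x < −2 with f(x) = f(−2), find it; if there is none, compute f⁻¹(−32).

Both pieces are strictly increasing (slopes 8 and 7), so each is injective on its own interval.
The left piece maps (−∞, −2) onto (−∞, −24); the right piece maps [−2, ∞) onto [−32, ∞).
These images overlap. In particular f(−2) = −32 (right piece), and solving 8x − 8 = −32 on the left piece gives x = −3 < −2.
So f(−3) = f(−2) with −3 ≠ −2, and f is not injective, hence not bijective. This x = −3 is the requested value below −2.

-3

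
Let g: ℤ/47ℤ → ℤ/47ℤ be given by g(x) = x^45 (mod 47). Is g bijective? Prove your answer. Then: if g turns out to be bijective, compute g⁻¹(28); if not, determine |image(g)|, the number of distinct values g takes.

Since 47 is prime, the nonzero elements of ℤ/47ℤ form a cyclic group of order 46.
As gcd(45, 46) = 1, raising to the 45th power is a bijection on this group: if x_1^45 ≡ x_2^45 then (x_1x_2^{−1})^45 = 1, and the only element of order dividing gcd(45, 46) = 1 is 1, so x_1 = x_2.
With g(0) = 0 this makes g injective on all of ℤ/47ℤ, hence bijective (finite equal-size domain and codomain). In particular g is bijective.
Since g is bijective, we find the preimage of 28. The inverse of x ↦ x^45 on (ℤ/47ℤ)^× is x ↦ x^45, because 45·45 = 2025 = 44·46 + 1 ≡ 1 (mod 46) and x^{46} = 1 for x ≠ 0 (Fermat). So g⁻¹(28) = 28^45 mod 47.
Repeated squaring mod 47: 28^1 ≡ 28, 28^2 ≡ 28² = 784 ≡ 32, 28^4 ≡ 32² = 1024 ≡ 37, 28^8 ≡ 37² = 1369 ≡ 6, 28^16 ≡ 6² = 36, 28^32 ≡ 36² = 1296 ≡ 27. Since 45 = 32 + 8 + 4 + 1, 28^45 ≡ 27·6·37·28: 27·6 = 162 ≡ 21, then 21·37 = 777 ≡ 25, then 25·28 = 700 ≡ 42. So 28^45 ≡ 42 (mod 47).
Hence g⁻¹(28) = 42.

42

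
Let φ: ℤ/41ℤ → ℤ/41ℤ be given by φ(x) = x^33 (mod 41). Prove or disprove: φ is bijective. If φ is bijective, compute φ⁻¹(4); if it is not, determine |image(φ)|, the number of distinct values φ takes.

Since 41 is prime, the nonzero elements of ℤ/41ℤ form a cyclic group of order 40.
As gcd(33, 40) = 1, raising to the 33rd power is a bijection on this group: if u^33 ≡ v^33 then (uv^{−1})^33 = 1, and the only element of order dividing gcd(33, 40) = 1 is 1, so u = v.
With φ(0) = 0 this makes φ injective on all of ℤ/41ℤ, hence bijective (finite equal-size domain and codomain). In particular φ is bijective.
Since φ is bijective, we find the preimage of 4. The inverse of x ↦ x^33 on (ℤ/41ℤ)^× is x ↦ x^17, because 33·17 = 561 = 14·40 + 1 ≡ 1 (mod 40) and x^{40} = 1 for x ≠ 0 (Fermat). So φ⁻¹(4) = 4^17 mod 41.
Repeated squaring mod 41: 4^1 ≡ 4, 4^2 ≡ 4² = 16, 4^4 ≡ 16² = 256 ≡ 10, 4^8 ≡ 10² = 100 ≡ 18, 4^16 ≡ 18² = 324 ≡ 37. Since 17 = 16 + 1, 4^17 ≡ 37·4: 37·4 = 148 ≡ 25. So 4^17 ≡ 25 (mod 41).
Hence φ⁻¹(4) = 25.

25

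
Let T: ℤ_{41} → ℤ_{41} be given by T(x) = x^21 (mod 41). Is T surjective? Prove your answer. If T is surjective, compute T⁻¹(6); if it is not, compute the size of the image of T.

Since 41 is prime, the nonzero elements of ℤ_{41} form a cyclic group of order 40.
As gcd(21, 40) = 1, raising to the 21st power is a bijection on this group: if s^21 ≡ t^21 then (st^{−1})^21 = 1, and the only element of order dividing gcd(21, 40) = 1 is 1, so s = t.
With T(0) = 0 this makes T injective on all of ℤ_{41}, hence bijective (finite equal-size domain and codomain). In particular T is surjective.
Since T is surjective, we find the preimage of 6. The inverse of x ↦ x^21 on (ℤ_{41})^× is x ↦ x^21, because 21·21 = 441 = 11·40 + 1 ≡ 1 (mod 40) and x^{40} = 1 for x ≠ 0 (Fermat). So T⁻¹(6) = 6^21 mod 41.
Repeated squaring mod 41: 6^1 ≡ 6, 6^2 ≡ 6² = 36, 6^4 ≡ 36² = 1296 ≡ 25, 6^8 ≡ 25² = 625 ≡ 10, 6^16 ≡ 10² = 100 ≡ 18. Since 21 = 16 + 4 + 1, 6^21 ≡ 18·25·6: 18·25 = 450 ≡ 40, then 40·6 = 240 ≡ 35. So 6^21 ≡ 35 (mod 41).
Hence T⁻¹(6) = 35.

35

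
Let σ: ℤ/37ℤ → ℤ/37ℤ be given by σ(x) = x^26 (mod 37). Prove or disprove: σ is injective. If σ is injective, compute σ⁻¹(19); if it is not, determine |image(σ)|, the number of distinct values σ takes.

σ(18): Repeated squaring mod 37: 18^1 ≡ 18, 18^2 ≡ 18² = 324 ≡ 28, 18^4 ≡ 28² = 784 ≡ 7, 18^8 ≡ 7² = 49 ≡ 12, 18^16 ≡ 12² = 144 ≡ 33. Since 26 = 16 + 8 + 2, 18^26 ≡ 33·12·28: 33·12 = 396 ≡ 26, then 26·28 = 728 ≡ 25. So 18^26 ≡ 25 (mod 37).
σ(19): Repeated squaring mod 37: 19^1 ≡ 19, 19^2 ≡ 19² = 361 ≡ 28, 19^4 ≡ 28² = 784 ≡ 7, 19^8 ≡ 7² = 49 ≡ 12, 19^16 ≡ 12² = 144 ≡ 33. Since 26 = 16 + 8 + 2, 19^26 ≡ 33·12·28: 33·12 = 396 ≡ 26, then 26·28 = 728 ≡ 25. So 19^26 ≡ 25 (mod 37).
So σ(18) = σ(19) = 25 while 18 ≠ 19, so σ is not injective.
Since σ is not injective, we determine |image(σ)|. Computing x^26 mod 37 for each x (by repeated squaring, reducing mod 37 at every step), the values σ(0), σ(1), …, σ(36) are: 0, 1, 3, 12, 9, 21, 36, 16, 27, 33, 26, 10, 34, 28, 11, 30, 7, 4, 25, 25, 4, 7, 30, 11, 28, 34, 10, 26, 33, 27, 16, 36, 21, 9, 12, 3, 1.
The distinct values are {0, 1, 3, 4, 7, 9, 10, 11, 12, 16, 21, 25, 26, 27, 28, 30, 33, 34, 36}; there are 19 of them.

19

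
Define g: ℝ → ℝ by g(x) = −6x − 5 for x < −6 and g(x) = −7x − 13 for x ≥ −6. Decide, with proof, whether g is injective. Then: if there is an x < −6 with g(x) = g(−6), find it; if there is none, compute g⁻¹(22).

Both pieces are strictly decreasing (slopes −6 and −7), so each is injective on its own interval.
The left piece maps (−∞, −6) onto (31, ∞); the right piece maps [−6, ∞) onto (−∞, 29].
These images are disjoint, so no value is attained by both pieces. Thus g is injective.
Because the two images are disjoint, no x < −6 has g(x) = g(−6), so we compute g⁻¹(22): 22 lies in (−∞, 29], so solve −7x − 13 = 22: x = (22 + 13)/(−7) = −5.

-5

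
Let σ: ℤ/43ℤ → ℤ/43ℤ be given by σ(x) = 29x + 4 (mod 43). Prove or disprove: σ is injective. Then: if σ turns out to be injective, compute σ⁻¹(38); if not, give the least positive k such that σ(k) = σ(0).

16

If σ(x_1) = σ(x_2), then 29x_1 ≡ 29x_2 (mod 43). Because gcd(29, 43) = 1, we may cancel 29 to get x_1 ≡ x_2 (mod 43).
So σ is injective.
We now compute 29⁻¹ mod 43 explicitly. Euclid's algorithm: 43 = 1·29 + 14, 29 = 2·14 + 1; back-substituting gives 1 = 3·29 − 2·43, so 29⁻¹ ≡ 3 (mod 43).
Since σ is injective, we find σ⁻¹(38): we need 29x ≡ 38 − 4 ≡ 34 (mod 43). Using 29⁻¹ = 3: x ≡ 3·34 = 102 = 2·43 + 16, so x = 16.
Check: σ(16) = 29·16 + 4 = 468 = 10·43 + 38 ≡ 38 (mod 43).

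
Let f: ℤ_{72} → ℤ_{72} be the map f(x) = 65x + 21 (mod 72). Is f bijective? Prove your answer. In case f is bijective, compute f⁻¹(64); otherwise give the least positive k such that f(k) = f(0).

By definition, injectivity means: for all s, t in the domain, f(s) = f(t) implies s = t.
If f(s) = f(t), then 65s ≡ 65t (mod 72). Because gcd(65, 72) = 1, we may cancel 65 to get s ≡ t (mod 72).
We now compute 65⁻¹ mod 72 explicitly. Euclid's algorithm: 72 = 1·65 + 7, 65 = 9·7 + 2, 7 = 3·2 + 1; back-substituting gives 1 = 41·65 − 37·72, so 65⁻¹ ≡ 41 (mod 72).
Then y ↦ 41(y − 21) is a two-sided inverse to f, so every y ∈ ℤ_{72} has a preimage.
Therefore f is bijective.
Since f is bijective, we find f⁻¹(64): we need 65x ≡ 64 − 21 ≡ 43 (mod 72). Using 65⁻¹ = 41: x ≡ 41·43 = 1763 = 24·72 + 35, so x = 35.
Check: f(35) = 65·35 + 21 = 2296 = 31·72 + 64 ≡ 64 (mod 72).

35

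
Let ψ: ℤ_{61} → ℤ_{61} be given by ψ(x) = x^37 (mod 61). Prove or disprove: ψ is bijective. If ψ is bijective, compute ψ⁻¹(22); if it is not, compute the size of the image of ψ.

15

Since 61 is prime, the nonzero elements of ℤ_{61} form a cyclic group of order 60.
As gcd(37, 60) = 1, raising to the 37th power is a bijection on this group: if a^37 ≡ b^37 then (ab^{−1})^37 = 1, and the only element of order dividing gcd(37, 60) = 1 is 1, so a = b.
With ψ(0) = 0 this makes ψ injective on all of ℤ_{61}, hence bijective (finite equal-size domain and codomain). In particular ψ is bijective.
Since ψ is bijective, we find the preimage of 22. The inverse of x ↦ x^37 on (ℤ_{61})^× is x ↦ x^13, because 37·13 = 481 = 8·60 + 1 ≡ 1 (mod 60) and x^{60} = 1 for x ≠ 0 (Fermat). So ψ⁻¹(22) = 22^13 mod 61.
Repeated squaring mod 61: 22^1 ≡ 22, 22^2 ≡ 22² = 484 ≡ 57, 22^4 ≡ 57² = 3249 ≡ 16, 22^8 ≡ 16² = 256 ≡ 12. Since 13 = 8 + 4 + 1, 22^13 ≡ 12·16·22: 12·16 = 192 ≡ 9, then 9·22 = 198 ≡ 15. So 22^13 ≡ 15 (mod 61).
Hence ψ⁻¹(22) = 15.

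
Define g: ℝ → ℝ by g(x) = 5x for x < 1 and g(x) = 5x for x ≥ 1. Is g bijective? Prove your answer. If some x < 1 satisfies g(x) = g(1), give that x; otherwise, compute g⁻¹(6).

Both pieces are strictly increasing (slopes 5 and 5), so each is injective on its own interval.
The left piece maps (−∞, 1) onto (−∞, 5); the right piece maps [1, ∞) onto [5, ∞).
Since 5 = 5, the images partition ℝ: g is injective and surjective, hence bijective.
Because the two images are disjoint, no x < 1 has g(x) = g(1), so we compute g⁻¹(6): 6 lies in [5, ∞), so solve 5x = 6: x = (6 − 0)/5 = 6/5.

6/5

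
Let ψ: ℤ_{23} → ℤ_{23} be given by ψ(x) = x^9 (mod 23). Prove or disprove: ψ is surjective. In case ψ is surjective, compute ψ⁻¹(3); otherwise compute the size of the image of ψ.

Since 23 is prime, the nonzero elements of ℤ_{23} form a cyclic group of order 22.
As gcd(9, 22) = 1, raising to the 9th power is a bijection on this group: if s^9 ≡ t^9 then (st^{−1})^9 = 1, and the only element of order dividing gcd(9, 22) = 1 is 1, so s = t.
With ψ(0) = 0 this makes ψ injective on all of ℤ_{23}, hence bijective (finite equal-size domain and codomain). In particular ψ is surjective.
Since ψ is surjective, we find the preimage of 3. The inverse of x ↦ x^9 on (ℤ_{23})^× is x ↦ x^5, because 9·5 = 45 = 2·22 + 1 ≡ 1 (mod 22) and x^{22} = 1 for x ≠ 0 (Fermat). So ψ⁻¹(3) = 3^5 mod 23.
Repeated squaring mod 23: 3^1 ≡ 3, 3^2 ≡ 3² = 9, 3^4 ≡ 9² = 81 ≡ 12. Since 5 = 4 + 1, 3^5 ≡ 12·3: 12·3 = 36 ≡ 13. So 3^5 ≡ 13 (mod 23).
Hence ψ⁻¹(3) = 13.

13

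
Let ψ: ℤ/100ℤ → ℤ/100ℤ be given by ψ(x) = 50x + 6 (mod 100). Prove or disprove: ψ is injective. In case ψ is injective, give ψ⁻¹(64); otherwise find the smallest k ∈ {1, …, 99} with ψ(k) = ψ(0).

We have gcd(50, 100) = 50 > 1. Taking u = 0 and v = 2: ψ(0) = 6 and ψ(2) = 50·2 + 6 = 106 ≡ 6 (mod 100).
So ψ(0) = ψ(2) while 0 ≠ 2, so ψ is not injective.
Since ψ is not injective, we find the least positive k with ψ(k) = ψ(0): this means 50k ≡ 0 (mod 100), i.e. 100 ∣ 50k. Since gcd(50, 100) = 50, dividing through by 50 this holds exactly when 2 ∣ k.
The smallest positive such k is 2.

2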